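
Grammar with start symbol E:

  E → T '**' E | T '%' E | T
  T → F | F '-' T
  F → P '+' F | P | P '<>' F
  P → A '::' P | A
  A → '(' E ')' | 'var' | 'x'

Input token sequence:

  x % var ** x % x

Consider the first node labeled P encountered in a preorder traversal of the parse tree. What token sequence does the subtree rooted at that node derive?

x

[E [T [F [P [A x]]]] % [E [T [F [P [A var]]]] ** [E [T [F [P [A x]]]] % [E [T [F [P [A x]]]]]]]]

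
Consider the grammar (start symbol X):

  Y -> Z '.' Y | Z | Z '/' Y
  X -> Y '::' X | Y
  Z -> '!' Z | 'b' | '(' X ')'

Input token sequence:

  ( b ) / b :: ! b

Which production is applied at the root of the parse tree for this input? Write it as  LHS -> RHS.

[X [Y [Z ( [X [Y [Z b]]] )] / [Y [Z b]]] :: [X [Y [Z ! [Z b]]]]]

X -> Y '::' X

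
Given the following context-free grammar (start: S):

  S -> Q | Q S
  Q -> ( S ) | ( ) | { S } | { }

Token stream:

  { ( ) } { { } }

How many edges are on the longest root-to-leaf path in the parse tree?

[S [Q { [S [Q ( )]] }] [S [Q { [S [Q { }]] }]]]

5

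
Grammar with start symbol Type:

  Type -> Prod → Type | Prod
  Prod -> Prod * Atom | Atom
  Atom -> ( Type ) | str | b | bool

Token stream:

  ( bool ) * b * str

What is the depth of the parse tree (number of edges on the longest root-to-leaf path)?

[Type [Prod [Prod [Prod [Atom ( [Type [Prod [Atom bool]]] )]] * [Atom b]] * [Atom str]]]

8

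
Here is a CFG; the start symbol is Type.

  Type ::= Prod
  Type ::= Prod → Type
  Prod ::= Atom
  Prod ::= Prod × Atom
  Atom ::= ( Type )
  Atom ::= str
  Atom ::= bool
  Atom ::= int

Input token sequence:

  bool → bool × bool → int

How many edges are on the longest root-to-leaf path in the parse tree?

[Type [Prod [Atom bool]] → [Type [Prod [Prod [Atom bool]] × [Atom bool]] → [Type [Prod [Atom int]]]]]

5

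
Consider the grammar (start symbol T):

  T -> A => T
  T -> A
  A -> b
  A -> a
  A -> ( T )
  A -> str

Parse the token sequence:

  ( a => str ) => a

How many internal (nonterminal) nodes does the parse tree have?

8

[T [A ( [T [A a] => [T [A str]]] )] => [T [A a]]]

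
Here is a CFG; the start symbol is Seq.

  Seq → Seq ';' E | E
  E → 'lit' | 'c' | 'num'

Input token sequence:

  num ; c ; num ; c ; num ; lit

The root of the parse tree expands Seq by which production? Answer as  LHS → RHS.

Seq → Seq ';' E

[Seq [Seq [Seq [Seq [Seq [Seq [E num]] ; [E c]] ; [E num]] ; [E c]] ; [E num]] ; [E lit]]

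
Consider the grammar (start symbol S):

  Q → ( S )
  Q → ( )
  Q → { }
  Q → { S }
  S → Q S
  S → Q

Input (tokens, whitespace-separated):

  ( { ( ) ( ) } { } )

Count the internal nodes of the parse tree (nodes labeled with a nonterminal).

10

[S [Q ( [S [Q { [S [Q ( )] [S [Q ( )]]] }] [S [Q { }]]] )]]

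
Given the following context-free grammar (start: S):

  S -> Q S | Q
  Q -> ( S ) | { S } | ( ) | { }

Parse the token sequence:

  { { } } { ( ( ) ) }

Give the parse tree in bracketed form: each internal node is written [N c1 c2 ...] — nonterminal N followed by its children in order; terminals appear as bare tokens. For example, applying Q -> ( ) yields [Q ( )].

S
Q S
{ S } S
{ Q } S
{ { } } S
{ { } } Q
{ { } } { S }
{ { } } { Q }
{ { } } { ( S ) }
{ { } } { ( Q ) }
{ { } } { ( ( ) ) }

[S [Q { [S [Q { }]] }] [S [Q { [S [Q ( [S [Q ( )]] )]] }]]]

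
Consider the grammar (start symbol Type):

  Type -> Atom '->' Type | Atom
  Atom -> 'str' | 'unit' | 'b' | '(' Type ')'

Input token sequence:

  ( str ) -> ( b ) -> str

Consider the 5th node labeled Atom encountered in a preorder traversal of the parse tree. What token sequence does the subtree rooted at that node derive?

str

[Type [Atom ( [Type [Atom str]] )] -> [Type [Atom ( [Type [Atom b]] )] -> [Type [Atom str]]]]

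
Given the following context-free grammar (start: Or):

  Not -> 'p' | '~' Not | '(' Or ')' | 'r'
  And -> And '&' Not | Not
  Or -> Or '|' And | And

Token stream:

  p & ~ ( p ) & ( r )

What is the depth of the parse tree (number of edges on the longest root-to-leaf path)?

[Or [And [And [And [Not p]] & [Not ~ [Not ( [Or [And [Not p]]] )]]] & [Not ( [Or [And [Not r]]] )]]]

8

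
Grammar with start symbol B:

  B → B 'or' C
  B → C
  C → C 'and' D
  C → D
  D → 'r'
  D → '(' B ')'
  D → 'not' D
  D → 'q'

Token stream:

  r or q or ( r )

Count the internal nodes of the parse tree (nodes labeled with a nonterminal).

[B [B [B [C [D r]]] or [C [D q]]] or [C [D ( [B [C [D r]]] )]]]

12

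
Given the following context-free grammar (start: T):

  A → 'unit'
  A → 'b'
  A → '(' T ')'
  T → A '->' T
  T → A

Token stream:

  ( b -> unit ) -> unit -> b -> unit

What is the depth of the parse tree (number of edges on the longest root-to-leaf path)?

[T [A ( [T [A b] -> [T [A unit]]] )] -> [T [A unit] -> [T [A b] -> [T [A unit]]]]]

5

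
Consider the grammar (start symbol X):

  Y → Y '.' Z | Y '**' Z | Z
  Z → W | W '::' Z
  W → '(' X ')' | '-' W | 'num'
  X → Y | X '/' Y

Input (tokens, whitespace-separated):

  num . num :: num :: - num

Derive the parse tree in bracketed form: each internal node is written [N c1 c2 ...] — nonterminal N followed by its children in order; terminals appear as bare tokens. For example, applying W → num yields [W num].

X
Y
Y . Z
Z . Z
W . Z
num . Z
num . W :: Z
num . num :: Z
num . num :: W :: Z
num . num :: num :: Z
num . num :: num :: W
num . num :: num :: - W
num . num :: num :: - num

[X [Y [Y [Z [W num]]] . [Z [W num] :: [Z [W num] :: [Z [W - [W num]]]]]]]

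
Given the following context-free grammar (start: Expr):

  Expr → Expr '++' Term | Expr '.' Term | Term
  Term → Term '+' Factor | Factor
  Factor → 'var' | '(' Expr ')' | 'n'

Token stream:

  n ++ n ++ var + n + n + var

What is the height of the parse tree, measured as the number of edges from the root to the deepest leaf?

6

[Expr [Expr [Expr [Term [Factor n]]] ++ [Term [Factor n]]] ++ [Term [Term [Term [Term [Factor var]] + [Factor n]] + [Factor n]] + [Factor var]]]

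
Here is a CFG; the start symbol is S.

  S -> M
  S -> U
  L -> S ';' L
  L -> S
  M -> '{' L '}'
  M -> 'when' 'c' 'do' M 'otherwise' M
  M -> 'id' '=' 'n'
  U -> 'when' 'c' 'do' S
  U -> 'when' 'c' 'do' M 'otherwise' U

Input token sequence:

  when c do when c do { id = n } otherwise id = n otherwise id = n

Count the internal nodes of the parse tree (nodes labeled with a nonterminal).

9

[S [M when c do [M when c do [M { [L [S [M id = n]]] }] otherwise [M id = n]] otherwise [M id = n]]]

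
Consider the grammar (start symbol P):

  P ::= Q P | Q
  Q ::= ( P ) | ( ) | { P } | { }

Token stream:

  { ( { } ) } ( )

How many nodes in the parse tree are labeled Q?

4

[P [Q { [P [Q ( [P [Q { }]] )]] }] [P [Q ( )]]]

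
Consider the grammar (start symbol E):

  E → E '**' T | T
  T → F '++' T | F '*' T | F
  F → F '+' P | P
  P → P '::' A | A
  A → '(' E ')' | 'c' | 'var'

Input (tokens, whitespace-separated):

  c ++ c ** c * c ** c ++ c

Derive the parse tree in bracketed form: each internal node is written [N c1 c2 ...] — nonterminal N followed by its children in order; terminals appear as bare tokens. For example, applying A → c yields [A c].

[E [E [E [T [F [P [A c]]] ++ [T [F [P [A c]]]]]] ** [T [F [P [A c]]] * [T [F [P [A c]]]]]] ** [T [F [P [A c]]] ++ [T [F [P [A c]]]]]]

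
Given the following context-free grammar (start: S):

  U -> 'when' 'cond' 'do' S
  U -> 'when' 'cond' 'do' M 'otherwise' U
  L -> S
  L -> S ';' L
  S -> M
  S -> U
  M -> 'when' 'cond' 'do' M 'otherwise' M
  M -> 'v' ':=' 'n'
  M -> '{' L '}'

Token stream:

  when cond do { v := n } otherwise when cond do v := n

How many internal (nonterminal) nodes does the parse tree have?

9

[S [U when cond do [M { [L [S [M v := n]]] }] otherwise [U when cond do [S [M v := n]]]]]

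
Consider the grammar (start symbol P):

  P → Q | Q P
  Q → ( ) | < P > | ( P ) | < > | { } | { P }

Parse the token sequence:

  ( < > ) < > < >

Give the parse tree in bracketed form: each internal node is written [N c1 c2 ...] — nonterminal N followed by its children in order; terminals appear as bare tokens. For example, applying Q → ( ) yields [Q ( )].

P
Q P
( P ) P
( Q ) P
( < > ) P
( < > ) Q P
( < > ) < > P
( < > ) < > Q
( < > ) < > < >

[P [Q ( [P [Q < >]] )] [P [Q < >] [P [Q < >]]]]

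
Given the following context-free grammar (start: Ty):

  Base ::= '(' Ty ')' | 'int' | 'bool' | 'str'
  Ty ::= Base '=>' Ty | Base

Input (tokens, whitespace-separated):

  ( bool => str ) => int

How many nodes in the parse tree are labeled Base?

4

[Ty [Base ( [Ty [Base bool] => [Ty [Base str]]] )] => [Ty [Base int]]]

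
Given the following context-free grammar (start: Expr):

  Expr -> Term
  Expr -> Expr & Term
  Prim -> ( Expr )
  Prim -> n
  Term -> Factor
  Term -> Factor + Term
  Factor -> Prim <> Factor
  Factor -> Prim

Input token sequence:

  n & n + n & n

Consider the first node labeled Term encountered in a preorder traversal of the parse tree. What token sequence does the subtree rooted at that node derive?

[Expr [Expr [Expr [Term [Factor [Prim n]]]] & [Term [Factor [Prim n]] + [Term [Factor [Prim n]]]]] & [Term [Factor [Prim n]]]]

n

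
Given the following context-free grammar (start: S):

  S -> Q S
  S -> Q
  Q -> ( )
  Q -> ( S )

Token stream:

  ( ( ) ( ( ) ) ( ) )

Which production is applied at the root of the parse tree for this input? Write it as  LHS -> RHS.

S -> Q

[S [Q ( [S [Q ( )] [S [Q ( [S [Q ( )]] )] [S [Q ( )]]]] )]]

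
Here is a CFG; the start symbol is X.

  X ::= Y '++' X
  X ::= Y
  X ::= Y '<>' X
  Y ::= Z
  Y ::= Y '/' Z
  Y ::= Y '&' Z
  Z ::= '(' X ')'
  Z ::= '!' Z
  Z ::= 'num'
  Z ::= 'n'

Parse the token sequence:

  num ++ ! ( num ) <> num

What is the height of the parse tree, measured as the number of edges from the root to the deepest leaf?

8

[X [Y [Z num]] ++ [X [Y [Z ! [Z ( [X [Y [Z num]]] )]]] <> [X [Y [Z num]]]]]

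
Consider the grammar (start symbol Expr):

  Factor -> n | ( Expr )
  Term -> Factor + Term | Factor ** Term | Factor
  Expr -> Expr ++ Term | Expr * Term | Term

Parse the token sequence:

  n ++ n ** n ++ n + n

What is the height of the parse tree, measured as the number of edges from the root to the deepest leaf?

5

[Expr [Expr [Expr [Term [Factor n]]] ++ [Term [Factor n] ** [Term [Factor n]]]] ++ [Term [Factor n] + [Term [Factor n]]]]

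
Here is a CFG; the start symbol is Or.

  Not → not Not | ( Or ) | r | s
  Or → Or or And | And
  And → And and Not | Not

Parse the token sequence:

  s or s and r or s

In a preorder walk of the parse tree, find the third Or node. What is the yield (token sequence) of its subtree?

[Or [Or [Or [And [Not s]]] or [And [And [Not s]] and [Not r]]] or [And [Not s]]]

s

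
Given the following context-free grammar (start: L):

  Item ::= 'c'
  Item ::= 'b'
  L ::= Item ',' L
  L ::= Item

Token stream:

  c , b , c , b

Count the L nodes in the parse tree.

4

[L [Item c] , [L [Item b] , [L [Item c] , [L [Item b]]]]]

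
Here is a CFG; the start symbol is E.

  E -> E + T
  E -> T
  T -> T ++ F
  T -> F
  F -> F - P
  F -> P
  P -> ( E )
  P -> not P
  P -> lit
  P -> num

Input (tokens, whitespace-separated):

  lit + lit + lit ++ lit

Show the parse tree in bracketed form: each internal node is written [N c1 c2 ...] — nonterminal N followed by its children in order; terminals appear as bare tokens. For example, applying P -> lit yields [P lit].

[E [E [E [T [F [P lit]]]] + [T [F [P lit]]]] + [T [T [F [P lit]]] ++ [F [P lit]]]]

E
E + T
E + T + T
T + T + T
F + T + T
P + T + T
lit + T + T
lit + F + T
lit + P + T
lit + lit + T
lit + lit + T ++ F
lit + lit + F ++ F
lit + lit + P ++ F
lit + lit + lit ++ F
lit + lit + lit ++ P
lit + lit + lit ++ lit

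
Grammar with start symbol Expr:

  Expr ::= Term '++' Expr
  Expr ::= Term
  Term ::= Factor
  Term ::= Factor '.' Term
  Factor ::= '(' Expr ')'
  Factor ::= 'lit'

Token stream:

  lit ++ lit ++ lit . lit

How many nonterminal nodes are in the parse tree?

11

[Expr [Term [Factor lit]] ++ [Expr [Term [Factor lit]] ++ [Expr [Term [Factor lit] . [Term [Factor lit]]]]]]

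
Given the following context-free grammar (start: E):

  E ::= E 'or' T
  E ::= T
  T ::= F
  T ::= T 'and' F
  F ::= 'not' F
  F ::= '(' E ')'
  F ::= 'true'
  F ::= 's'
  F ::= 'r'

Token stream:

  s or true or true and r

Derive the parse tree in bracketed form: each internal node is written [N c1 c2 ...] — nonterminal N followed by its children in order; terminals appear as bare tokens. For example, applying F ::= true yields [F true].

E
E or T
E or T or T
T or T or T
F or T or T
s or T or T
s or F or T
s or true or T
s or true or T and F
s or true or F and F
s or true or true and F
s or true or true and r

[E [E [E [T [F s]]] or [T [F true]]] or [T [T [F true]] and [F r]]]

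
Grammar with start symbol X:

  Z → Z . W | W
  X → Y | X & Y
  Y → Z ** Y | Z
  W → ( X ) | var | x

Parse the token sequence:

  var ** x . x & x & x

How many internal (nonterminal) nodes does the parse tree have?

[X [X [X [Y [Z [W var]] ** [Y [Z [Z [W x]] . [W x]]]]] & [Y [Z [W x]]]] & [Y [Z [W x]]]]

17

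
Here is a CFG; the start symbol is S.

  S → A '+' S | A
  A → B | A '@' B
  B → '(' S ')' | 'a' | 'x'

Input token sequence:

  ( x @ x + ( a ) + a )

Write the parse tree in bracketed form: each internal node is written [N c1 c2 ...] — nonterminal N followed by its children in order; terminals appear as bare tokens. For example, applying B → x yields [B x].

S
A
B
( S )
( A + S )
( A @ B + S )
( B @ B + S )
( x @ B + S )
( x @ x + S )
( x @ x + A + S )
( x @ x + B + S )
( x @ x + ( S ) + S )
( x @ x + ( A ) + S )
( x @ x + ( B ) + S )
( x @ x + ( a ) + S )
( x @ x + ( a ) + A )
( x @ x + ( a ) + B )
( x @ x + ( a ) + a )

[S [A [B ( [S [A [A [B x]] @ [B x]] + [S [A [B ( [S [A [B a]]] )]] + [S [A [B a]]]]] )]]]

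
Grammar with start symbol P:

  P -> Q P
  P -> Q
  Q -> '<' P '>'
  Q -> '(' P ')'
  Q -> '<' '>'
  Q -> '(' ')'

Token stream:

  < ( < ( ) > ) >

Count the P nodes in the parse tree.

4

[P [Q < [P [Q ( [P [Q < [P [Q ( )]] >]] )]] >]]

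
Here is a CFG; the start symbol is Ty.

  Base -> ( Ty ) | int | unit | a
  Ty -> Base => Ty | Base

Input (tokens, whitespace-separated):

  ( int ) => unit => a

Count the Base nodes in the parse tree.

[Ty [Base ( [Ty [Base int]] )] => [Ty [Base unit] => [Ty [Base a]]]]

4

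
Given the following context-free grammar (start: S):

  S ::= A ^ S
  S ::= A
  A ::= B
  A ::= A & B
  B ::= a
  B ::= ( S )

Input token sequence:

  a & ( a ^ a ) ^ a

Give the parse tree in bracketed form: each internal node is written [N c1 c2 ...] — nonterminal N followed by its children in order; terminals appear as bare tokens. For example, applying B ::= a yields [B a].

S
A ^ S
A & B ^ S
B & B ^ S
a & B ^ S
a & ( S ) ^ S
a & ( A ^ S ) ^ S
a & ( B ^ S ) ^ S
a & ( a ^ S ) ^ S
a & ( a ^ A ) ^ S
a & ( a ^ B ) ^ S
a & ( a ^ a ) ^ S
a & ( a ^ a ) ^ A
a & ( a ^ a ) ^ B
a & ( a ^ a ) ^ a

[S [A [A [B a]] & [B ( [S [A [B a]] ^ [S [A [B a]]]] )]] ^ [S [A [B a]]]]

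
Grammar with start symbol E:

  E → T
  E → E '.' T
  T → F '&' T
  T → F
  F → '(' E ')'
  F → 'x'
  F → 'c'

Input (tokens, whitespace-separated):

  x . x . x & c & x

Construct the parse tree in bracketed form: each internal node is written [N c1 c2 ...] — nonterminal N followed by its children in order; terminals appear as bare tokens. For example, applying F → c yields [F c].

E
E . T
E . T . T
T . T . T
F . T . T
x . T . T
x . F . T
x . x . T
x . x . F & T
x . x . x & T
x . x . x & F & T
x . x . x & c & T
x . x . x & c & F
x . x . x & c & x

[E [E [E [T [F x]]] . [T [F x]]] . [T [F x] & [T [F c] & [T [F x]]]]]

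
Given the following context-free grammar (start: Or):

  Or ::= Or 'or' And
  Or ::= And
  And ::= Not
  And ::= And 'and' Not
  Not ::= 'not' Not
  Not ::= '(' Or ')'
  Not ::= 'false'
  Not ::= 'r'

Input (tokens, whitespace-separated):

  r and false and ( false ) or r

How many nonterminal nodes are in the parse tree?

[Or [Or [And [And [And [Not r]] and [Not false]] and [Not ( [Or [And [Not false]]] )]]] or [And [Not r]]]

13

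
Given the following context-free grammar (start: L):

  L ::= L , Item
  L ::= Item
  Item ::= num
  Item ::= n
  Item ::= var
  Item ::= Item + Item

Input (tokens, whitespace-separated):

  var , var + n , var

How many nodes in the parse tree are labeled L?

3

[L [L [L [Item var]] , [Item [Item var] + [Item n]]] , [Item var]]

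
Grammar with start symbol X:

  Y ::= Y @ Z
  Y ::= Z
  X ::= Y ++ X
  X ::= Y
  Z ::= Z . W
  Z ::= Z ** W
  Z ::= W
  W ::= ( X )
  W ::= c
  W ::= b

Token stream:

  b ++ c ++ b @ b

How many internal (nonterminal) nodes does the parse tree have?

15

[X [Y [Z [W b]]] ++ [X [Y [Z [W c]]] ++ [X [Y [Y [Z [W b]]] @ [Z [W b]]]]]]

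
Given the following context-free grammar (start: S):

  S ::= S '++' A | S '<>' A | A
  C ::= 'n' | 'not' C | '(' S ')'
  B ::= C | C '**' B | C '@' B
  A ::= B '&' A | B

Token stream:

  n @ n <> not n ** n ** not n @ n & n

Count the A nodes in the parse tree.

[S [S [A [B [C n] @ [B [C n]]]]] <> [A [B [C not [C n]] ** [B [C n] ** [B [C not [C n]] @ [B [C n]]]]] & [A [B [C n]]]]]

3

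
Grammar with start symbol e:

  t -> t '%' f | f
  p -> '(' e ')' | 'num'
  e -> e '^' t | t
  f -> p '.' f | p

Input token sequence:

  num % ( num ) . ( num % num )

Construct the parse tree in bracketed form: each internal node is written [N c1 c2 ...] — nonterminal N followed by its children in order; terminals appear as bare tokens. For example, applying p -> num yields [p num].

e
t
t % f
f % f
p % f
num % f
num % p . f
num % ( e ) . f
num % ( t ) . f
num % ( f ) . f
num % ( p ) . f
num % ( num ) . f
num % ( num ) . p
num % ( num ) . ( e )
num % ( num ) . ( t )
num % ( num ) . ( t % f )
num % ( num ) . ( f % f )
num % ( num ) . ( p % f )
num % ( num ) . ( num % f )
num % ( num ) . ( num % p )
num % ( num ) . ( num % num )

[e [t [t [f [p num]]] % [f [p ( [e [t [f [p num]]]] )] . [f [p ( [e [t [t [f [p num]]] % [f [p num]]]] )]]]]]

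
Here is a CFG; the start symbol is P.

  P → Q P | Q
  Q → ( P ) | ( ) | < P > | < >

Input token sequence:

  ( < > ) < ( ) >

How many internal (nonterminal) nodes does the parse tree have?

[P [Q ( [P [Q < >]] )] [P [Q < [P [Q ( )]] >]]]

8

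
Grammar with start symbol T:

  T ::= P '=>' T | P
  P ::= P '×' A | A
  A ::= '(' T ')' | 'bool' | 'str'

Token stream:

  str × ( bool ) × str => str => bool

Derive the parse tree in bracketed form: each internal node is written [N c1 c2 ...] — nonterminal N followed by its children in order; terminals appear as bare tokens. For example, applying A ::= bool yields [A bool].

T
P => T
P × A => T
P × A × A => T
A × A × A => T
str × A × A => T
str × ( T ) × A => T
str × ( P ) × A => T
str × ( A ) × A => T
str × ( bool ) × A => T
str × ( bool ) × str => T
str × ( bool ) × str => P => T
str × ( bool ) × str => A => T
str × ( bool ) × str => str => T
str × ( bool ) × str => str => P
str × ( bool ) × str => str => A
str × ( bool ) × str => str => bool

[T [P [P [P [A str]] × [A ( [T [P [A bool]]] )]] × [A str]] => [T [P [A str]] => [T [P [A bool]]]]]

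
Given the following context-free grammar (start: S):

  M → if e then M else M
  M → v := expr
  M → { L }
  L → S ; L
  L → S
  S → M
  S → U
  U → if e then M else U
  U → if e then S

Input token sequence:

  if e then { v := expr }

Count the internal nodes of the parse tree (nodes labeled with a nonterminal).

[S [U if e then [S [M { [L [S [M v := expr]]] }]]]]

7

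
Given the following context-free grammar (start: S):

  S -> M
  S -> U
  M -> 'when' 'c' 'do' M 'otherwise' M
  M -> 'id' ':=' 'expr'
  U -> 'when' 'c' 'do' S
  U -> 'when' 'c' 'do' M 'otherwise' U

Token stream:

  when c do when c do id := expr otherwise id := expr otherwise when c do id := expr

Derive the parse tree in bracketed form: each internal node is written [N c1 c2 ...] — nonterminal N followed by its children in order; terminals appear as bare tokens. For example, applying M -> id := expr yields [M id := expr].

[S [U when c do [M when c do [M id := expr] otherwise [M id := expr]] otherwise [U when c do [S [M id := expr]]]]]

S
U
when c do M otherwise U
when c do when c do M otherwise M otherwise U
when c do when c do id := expr otherwise M otherwise U
when c do when c do id := expr otherwise id := expr otherwise U
when c do when c do id := expr otherwise id := expr otherwise when c do S
when c do when c do id := expr otherwise id := expr otherwise when c do M
when c do when c do id := expr otherwise id := expr otherwise when c do id := expr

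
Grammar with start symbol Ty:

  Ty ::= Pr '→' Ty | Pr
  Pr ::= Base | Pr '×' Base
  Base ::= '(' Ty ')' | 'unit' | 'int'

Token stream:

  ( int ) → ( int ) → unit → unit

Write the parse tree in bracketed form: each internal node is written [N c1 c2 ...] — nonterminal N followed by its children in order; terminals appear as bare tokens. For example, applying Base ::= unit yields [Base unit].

Ty
Pr → Ty
Base → Ty
( Ty ) → Ty
( Pr ) → Ty
( Base ) → Ty
( int ) → Ty
( int ) → Pr → Ty
( int ) → Base → Ty
( int ) → ( Ty ) → Ty
( int ) → ( Pr ) → Ty
( int ) → ( Base ) → Ty
( int ) → ( int ) → Ty
( int ) → ( int ) → Pr → Ty
( int ) → ( int ) → Base → Ty
( int ) → ( int ) → unit → Ty
( int ) → ( int ) → unit → Pr
( int ) → ( int ) → unit → Base
( int ) → ( int ) → unit → unit

[Ty [Pr [Base ( [Ty [Pr [Base int]]] )]] → [Ty [Pr [Base ( [Ty [Pr [Base int]]] )]] → [Ty [Pr [Base unit]] → [Ty [Pr [Base unit]]]]]]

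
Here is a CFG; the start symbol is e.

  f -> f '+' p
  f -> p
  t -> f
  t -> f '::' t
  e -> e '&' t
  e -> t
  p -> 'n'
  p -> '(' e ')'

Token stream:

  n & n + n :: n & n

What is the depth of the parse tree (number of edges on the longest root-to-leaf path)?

6

[e [e [e [t [f [p n]]]] & [t [f [f [p n]] + [p n]] :: [t [f [p n]]]]] & [t [f [p n]]]]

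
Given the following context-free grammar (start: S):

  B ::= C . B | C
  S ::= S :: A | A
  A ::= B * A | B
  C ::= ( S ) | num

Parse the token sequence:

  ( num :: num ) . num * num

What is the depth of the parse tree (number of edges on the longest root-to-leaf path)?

9

[S [A [B [C ( [S [S [A [B [C num]]]] :: [A [B [C num]]]] )] . [B [C num]]] * [A [B [C num]]]]]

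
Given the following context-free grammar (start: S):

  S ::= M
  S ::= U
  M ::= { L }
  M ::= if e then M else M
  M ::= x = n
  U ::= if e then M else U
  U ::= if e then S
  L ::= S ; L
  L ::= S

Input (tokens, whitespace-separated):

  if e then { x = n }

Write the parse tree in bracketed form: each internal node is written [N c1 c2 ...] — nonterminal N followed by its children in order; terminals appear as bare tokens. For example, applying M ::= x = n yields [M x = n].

S
U
if e then S
if e then M
if e then { L }
if e then { S }
if e then { M }
if e then { x = n }

[S [U if e then [S [M { [L [S [M x = n]]] }]]]]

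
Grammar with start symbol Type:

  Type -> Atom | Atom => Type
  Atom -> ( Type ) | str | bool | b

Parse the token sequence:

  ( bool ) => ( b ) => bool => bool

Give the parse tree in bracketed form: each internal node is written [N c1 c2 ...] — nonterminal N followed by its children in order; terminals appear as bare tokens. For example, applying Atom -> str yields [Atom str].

[Type [Atom ( [Type [Atom bool]] )] => [Type [Atom ( [Type [Atom b]] )] => [Type [Atom bool] => [Type [Atom bool]]]]]

Type
Atom => Type
( Type ) => Type
( Atom ) => Type
( bool ) => Type
( bool ) => Atom => Type
( bool ) => ( Type ) => Type
( bool ) => ( Atom ) => Type
( bool ) => ( b ) => Type
( bool ) => ( b ) => Atom => Type
( bool ) => ( b ) => bool => Type
( bool ) => ( b ) => bool => Atom
( bool ) => ( b ) => bool => bool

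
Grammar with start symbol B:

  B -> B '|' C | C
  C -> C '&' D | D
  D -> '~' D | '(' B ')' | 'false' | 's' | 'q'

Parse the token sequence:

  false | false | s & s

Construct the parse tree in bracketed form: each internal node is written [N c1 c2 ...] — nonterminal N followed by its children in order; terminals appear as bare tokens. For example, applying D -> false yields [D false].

[B [B [B [C [D false]]] | [C [D false]]] | [C [C [D s]] & [D s]]]

B
B | C
B | C | C
C | C | C
D | C | C
false | C | C
false | D | C
false | false | C
false | false | C & D
false | false | D & D
false | false | s & D
false | false | s & s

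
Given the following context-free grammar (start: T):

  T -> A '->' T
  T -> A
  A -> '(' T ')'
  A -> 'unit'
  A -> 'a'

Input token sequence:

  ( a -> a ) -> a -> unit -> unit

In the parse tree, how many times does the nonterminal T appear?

[T [A ( [T [A a] -> [T [A a]]] )] -> [T [A a] -> [T [A unit] -> [T [A unit]]]]]

6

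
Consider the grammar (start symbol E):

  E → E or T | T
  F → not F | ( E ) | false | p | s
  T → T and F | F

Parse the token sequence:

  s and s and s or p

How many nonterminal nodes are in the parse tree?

[E [E [T [T [T [F s]] and [F s]] and [F s]]] or [T [F p]]]

10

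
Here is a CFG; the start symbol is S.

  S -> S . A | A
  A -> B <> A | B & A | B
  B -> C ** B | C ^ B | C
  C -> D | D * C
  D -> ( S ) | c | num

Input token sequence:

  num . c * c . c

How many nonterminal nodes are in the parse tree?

[S [S [S [A [B [C [D num]]]]] . [A [B [C [D c] * [C [D c]]]]]] . [A [B [C [D c]]]]]

17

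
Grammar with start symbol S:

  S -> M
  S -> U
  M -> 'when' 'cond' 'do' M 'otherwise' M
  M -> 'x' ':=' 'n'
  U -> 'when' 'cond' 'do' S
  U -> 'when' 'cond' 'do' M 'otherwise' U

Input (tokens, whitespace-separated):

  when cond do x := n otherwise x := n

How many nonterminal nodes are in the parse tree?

[S [M when cond do [M x := n] otherwise [M x := n]]]

4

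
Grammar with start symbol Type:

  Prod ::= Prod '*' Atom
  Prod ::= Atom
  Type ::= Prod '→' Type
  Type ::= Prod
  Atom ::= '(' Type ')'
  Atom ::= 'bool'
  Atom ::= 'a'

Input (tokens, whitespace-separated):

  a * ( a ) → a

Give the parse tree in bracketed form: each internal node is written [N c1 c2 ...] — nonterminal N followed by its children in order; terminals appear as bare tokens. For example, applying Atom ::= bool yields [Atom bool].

[Type [Prod [Prod [Atom a]] * [Atom ( [Type [Prod [Atom a]]] )]] → [Type [Prod [Atom a]]]]

Type
Prod → Type
Prod * Atom → Type
Atom * Atom → Type
a * Atom → Type
a * ( Type ) → Type
a * ( Prod ) → Type
a * ( Atom ) → Type
a * ( a ) → Type
a * ( a ) → Prod
a * ( a ) → Atom
a * ( a ) → a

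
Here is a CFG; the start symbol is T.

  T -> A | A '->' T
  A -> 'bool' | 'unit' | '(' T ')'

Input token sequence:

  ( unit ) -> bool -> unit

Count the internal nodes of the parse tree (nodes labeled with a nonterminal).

8

[T [A ( [T [A unit]] )] -> [T [A bool] -> [T [A unit]]]]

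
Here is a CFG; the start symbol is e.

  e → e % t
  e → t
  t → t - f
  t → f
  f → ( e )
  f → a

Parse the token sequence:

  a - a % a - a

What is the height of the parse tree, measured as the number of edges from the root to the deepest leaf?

[e [e [t [t [f a]] - [f a]]] % [t [t [f a]] - [f a]]]

5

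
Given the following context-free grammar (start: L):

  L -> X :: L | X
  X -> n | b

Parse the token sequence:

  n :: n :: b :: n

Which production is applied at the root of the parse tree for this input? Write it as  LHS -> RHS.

L -> X :: L

[L [X n] :: [L [X n] :: [L [X b] :: [L [X n]]]]]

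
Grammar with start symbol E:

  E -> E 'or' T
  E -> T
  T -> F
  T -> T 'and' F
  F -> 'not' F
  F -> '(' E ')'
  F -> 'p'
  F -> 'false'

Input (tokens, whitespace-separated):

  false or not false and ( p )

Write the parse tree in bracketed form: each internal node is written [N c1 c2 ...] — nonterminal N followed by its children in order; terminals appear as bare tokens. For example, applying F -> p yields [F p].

E
E or T
T or T
F or T
false or T
false or T and F
false or F and F
false or not F and F
false or not false and F
false or not false and ( E )
false or not false and ( T )
false or not false and ( F )
false or not false and ( p )

[E [E [T [F false]]] or [T [T [F not [F false]]] and [F ( [E [T [F p]]] )]]]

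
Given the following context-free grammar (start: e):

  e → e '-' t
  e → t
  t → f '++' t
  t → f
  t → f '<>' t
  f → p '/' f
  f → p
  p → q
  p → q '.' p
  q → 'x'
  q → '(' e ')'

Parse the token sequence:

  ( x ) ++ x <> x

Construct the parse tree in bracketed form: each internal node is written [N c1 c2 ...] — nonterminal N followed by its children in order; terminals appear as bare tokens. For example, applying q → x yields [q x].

[e [t [f [p [q ( [e [t [f [p [q x]]]]] )]]] ++ [t [f [p [q x]]] <> [t [f [p [q x]]]]]]]

e
t
f ++ t
p ++ t
q ++ t
( e ) ++ t
( t ) ++ t
( f ) ++ t
( p ) ++ t
( q ) ++ t
( x ) ++ t
( x ) ++ f <> t
( x ) ++ p <> t
( x ) ++ q <> t
( x ) ++ x <> t
( x ) ++ x <> f
( x ) ++ x <> p
( x ) ++ x <> q
( x ) ++ x <> x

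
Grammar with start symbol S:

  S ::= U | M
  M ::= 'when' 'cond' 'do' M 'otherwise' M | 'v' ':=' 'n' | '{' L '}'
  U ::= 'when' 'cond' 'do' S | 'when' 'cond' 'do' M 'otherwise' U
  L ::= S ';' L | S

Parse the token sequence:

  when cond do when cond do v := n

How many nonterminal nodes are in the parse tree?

6

[S [U when cond do [S [U when cond do [S [M v := n]]]]]]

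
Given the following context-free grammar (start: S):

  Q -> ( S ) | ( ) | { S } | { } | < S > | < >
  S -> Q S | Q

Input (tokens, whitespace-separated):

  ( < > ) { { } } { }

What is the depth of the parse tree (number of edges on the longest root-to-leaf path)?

5

[S [Q ( [S [Q < >]] )] [S [Q { [S [Q { }]] }] [S [Q { }]]]]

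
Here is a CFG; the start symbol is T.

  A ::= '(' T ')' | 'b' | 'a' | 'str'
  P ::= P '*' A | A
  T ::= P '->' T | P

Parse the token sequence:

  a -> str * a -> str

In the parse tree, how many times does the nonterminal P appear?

4

[T [P [A a]] -> [T [P [P [A str]] * [A a]] -> [T [P [A str]]]]]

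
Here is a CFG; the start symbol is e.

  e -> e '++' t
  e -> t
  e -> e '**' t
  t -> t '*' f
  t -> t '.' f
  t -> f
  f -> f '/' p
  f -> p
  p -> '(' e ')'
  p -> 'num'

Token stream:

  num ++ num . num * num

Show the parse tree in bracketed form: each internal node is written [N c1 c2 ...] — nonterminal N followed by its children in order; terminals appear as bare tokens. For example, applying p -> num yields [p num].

[e [e [t [f [p num]]]] ++ [t [t [t [f [p num]]] . [f [p num]]] * [f [p num]]]]

e
e ++ t
t ++ t
f ++ t
p ++ t
num ++ t
num ++ t * f
num ++ t . f * f
num ++ f . f * f
num ++ p . f * f
num ++ num . f * f
num ++ num . p * f
num ++ num . num * f
num ++ num . num * p
num ++ num . num * num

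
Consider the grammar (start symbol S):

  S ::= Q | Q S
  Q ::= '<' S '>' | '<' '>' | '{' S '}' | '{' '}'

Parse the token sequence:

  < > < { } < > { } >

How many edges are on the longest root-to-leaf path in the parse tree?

7

[S [Q < >] [S [Q < [S [Q { }] [S [Q < >] [S [Q { }]]]] >]]]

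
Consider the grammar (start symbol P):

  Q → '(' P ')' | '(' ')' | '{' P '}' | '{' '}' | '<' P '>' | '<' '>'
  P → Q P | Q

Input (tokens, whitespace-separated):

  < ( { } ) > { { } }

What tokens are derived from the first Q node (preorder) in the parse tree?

< ( { } ) >

[P [Q < [P [Q ( [P [Q { }]] )]] >] [P [Q { [P [Q { }]] }]]]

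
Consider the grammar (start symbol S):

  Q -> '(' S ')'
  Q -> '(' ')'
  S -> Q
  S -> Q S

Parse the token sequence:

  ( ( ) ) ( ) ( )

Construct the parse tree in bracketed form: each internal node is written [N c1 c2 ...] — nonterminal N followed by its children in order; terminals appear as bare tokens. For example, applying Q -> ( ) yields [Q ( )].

[S [Q ( [S [Q ( )]] )] [S [Q ( )] [S [Q ( )]]]]

S
Q S
( S ) S
( Q ) S
( ( ) ) S
( ( ) ) Q S
( ( ) ) ( ) S
( ( ) ) ( ) Q
( ( ) ) ( ) ( )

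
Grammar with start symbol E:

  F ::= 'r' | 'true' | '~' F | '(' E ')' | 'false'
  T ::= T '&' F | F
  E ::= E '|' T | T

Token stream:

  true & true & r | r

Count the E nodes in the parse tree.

2

[E [E [T [T [T [F true]] & [F true]] & [F r]]] | [T [F r]]]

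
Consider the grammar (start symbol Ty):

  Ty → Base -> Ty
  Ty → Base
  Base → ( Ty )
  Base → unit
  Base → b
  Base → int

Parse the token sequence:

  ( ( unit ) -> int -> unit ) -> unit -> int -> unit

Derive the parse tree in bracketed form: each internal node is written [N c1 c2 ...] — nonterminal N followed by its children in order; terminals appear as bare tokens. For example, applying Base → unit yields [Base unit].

Ty
Base -> Ty
( Ty ) -> Ty
( Base -> Ty ) -> Ty
( ( Ty ) -> Ty ) -> Ty
( ( Base ) -> Ty ) -> Ty
( ( unit ) -> Ty ) -> Ty
( ( unit ) -> Base -> Ty ) -> Ty
( ( unit ) -> int -> Ty ) -> Ty
( ( unit ) -> int -> Base ) -> Ty
( ( unit ) -> int -> unit ) -> Ty
( ( unit ) -> int -> unit ) -> Base -> Ty
( ( unit ) -> int -> unit ) -> unit -> Ty
( ( unit ) -> int -> unit ) -> unit -> Base -> Ty
( ( unit ) -> int -> unit ) -> unit -> int -> Ty
( ( unit ) -> int -> unit ) -> unit -> int -> Base
( ( unit ) -> int -> unit ) -> unit -> int -> unit

[Ty [Base ( [Ty [Base ( [Ty [Base unit]] )] -> [Ty [Base int] -> [Ty [Base unit]]]] )] -> [Ty [Base unit] -> [Ty [Base int] -> [Ty [Base unit]]]]]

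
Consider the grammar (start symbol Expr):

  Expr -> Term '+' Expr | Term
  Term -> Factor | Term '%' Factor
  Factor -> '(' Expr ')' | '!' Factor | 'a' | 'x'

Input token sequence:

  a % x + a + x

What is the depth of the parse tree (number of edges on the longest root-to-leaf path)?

[Expr [Term [Term [Factor a]] % [Factor x]] + [Expr [Term [Factor a]] + [Expr [Term [Factor x]]]]]

5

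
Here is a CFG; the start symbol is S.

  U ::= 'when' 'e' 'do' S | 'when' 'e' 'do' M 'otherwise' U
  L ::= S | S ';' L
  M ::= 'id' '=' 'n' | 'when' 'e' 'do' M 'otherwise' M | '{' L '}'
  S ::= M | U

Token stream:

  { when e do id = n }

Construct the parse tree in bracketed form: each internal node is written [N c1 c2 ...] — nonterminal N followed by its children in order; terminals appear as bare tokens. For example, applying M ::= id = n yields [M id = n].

S
M
{ L }
{ S }
{ U }
{ when e do S }
{ when e do M }
{ when e do id = n }

[S [M { [L [S [U when e do [S [M id = n]]]]] }]]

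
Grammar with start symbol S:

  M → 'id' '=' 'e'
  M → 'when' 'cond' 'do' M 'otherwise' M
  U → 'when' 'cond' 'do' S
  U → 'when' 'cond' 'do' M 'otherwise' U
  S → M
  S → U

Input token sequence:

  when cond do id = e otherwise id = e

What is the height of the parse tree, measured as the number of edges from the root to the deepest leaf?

[S [M when cond do [M id = e] otherwise [M id = e]]]

3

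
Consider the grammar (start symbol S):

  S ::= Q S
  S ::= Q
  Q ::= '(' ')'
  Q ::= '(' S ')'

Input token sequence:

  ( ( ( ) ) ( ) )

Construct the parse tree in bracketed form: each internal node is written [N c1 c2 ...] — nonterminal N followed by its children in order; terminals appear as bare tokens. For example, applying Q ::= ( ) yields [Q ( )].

[S [Q ( [S [Q ( [S [Q ( )]] )] [S [Q ( )]]] )]]

S
Q
( S )
( Q S )
( ( S ) S )
( ( Q ) S )
( ( ( ) ) S )
( ( ( ) ) Q )
( ( ( ) ) ( ) )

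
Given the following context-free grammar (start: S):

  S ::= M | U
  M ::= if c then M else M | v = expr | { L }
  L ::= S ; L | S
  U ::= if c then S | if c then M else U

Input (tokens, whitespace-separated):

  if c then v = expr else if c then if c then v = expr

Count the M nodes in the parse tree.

[S [U if c then [M v = expr] else [U if c then [S [U if c then [S [M v = expr]]]]]]]

2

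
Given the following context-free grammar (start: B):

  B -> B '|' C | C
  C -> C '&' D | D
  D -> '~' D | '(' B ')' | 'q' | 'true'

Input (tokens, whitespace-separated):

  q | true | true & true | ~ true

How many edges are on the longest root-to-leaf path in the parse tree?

[B [B [B [B [C [D q]]] | [C [D true]]] | [C [C [D true]] & [D true]]] | [C [D ~ [D true]]]]

6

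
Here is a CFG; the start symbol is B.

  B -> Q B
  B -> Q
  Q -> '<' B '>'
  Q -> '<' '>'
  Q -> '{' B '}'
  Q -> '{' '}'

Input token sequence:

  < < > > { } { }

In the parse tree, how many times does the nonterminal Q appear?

4

[B [Q < [B [Q < >]] >] [B [Q { }] [B [Q { }]]]]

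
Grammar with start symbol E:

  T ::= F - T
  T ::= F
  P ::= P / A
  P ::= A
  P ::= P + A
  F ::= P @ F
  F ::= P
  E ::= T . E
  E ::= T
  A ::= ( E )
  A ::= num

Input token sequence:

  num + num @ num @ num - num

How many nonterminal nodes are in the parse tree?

17

[E [T [F [P [P [A num]] + [A num]] @ [F [P [A num]] @ [F [P [A num]]]]] - [T [F [P [A num]]]]]]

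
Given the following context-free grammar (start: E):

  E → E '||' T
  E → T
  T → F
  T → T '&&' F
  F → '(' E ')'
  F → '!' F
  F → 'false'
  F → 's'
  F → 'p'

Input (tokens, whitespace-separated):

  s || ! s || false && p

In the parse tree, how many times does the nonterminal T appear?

4

[E [E [E [T [F s]]] || [T [F ! [F s]]]] || [T [T [F false]] && [F p]]]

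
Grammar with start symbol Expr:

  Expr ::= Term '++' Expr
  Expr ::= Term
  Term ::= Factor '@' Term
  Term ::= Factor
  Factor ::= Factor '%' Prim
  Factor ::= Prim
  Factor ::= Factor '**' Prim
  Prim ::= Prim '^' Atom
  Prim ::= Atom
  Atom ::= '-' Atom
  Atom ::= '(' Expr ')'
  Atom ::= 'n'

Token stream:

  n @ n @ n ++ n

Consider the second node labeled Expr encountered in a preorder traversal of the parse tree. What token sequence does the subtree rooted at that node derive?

n

[Expr [Term [Factor [Prim [Atom n]]] @ [Term [Factor [Prim [Atom n]]] @ [Term [Factor [Prim [Atom n]]]]]] ++ [Expr [Term [Factor [Prim [Atom n]]]]]]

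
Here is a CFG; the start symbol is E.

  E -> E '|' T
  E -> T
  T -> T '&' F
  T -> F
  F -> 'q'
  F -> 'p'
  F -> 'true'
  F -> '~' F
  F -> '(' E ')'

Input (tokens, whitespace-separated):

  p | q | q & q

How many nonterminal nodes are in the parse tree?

11

[E [E [E [T [F p]]] | [T [F q]]] | [T [T [F q]] & [F q]]]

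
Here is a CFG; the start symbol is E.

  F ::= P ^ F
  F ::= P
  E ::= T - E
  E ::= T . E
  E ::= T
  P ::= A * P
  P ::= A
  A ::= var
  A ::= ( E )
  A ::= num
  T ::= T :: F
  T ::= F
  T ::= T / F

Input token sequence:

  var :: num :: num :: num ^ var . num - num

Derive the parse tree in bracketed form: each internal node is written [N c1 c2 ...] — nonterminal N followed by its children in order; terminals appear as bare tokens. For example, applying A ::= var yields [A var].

[E [T [T [T [T [F [P [A var]]]] :: [F [P [A num]]]] :: [F [P [A num]]]] :: [F [P [A num]] ^ [F [P [A var]]]]] . [E [T [F [P [A num]]]] - [E [T [F [P [A num]]]]]]]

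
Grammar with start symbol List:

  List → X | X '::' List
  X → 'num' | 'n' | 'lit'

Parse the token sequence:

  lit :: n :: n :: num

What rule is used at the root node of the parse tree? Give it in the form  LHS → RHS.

[List [X lit] :: [List [X n] :: [List [X n] :: [List [X num]]]]]

List → X '::' List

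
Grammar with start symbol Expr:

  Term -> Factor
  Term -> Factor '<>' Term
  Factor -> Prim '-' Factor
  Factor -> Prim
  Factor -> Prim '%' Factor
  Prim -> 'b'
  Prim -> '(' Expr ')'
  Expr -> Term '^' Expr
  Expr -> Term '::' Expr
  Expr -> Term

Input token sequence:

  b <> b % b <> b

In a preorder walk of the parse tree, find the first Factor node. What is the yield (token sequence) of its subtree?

[Expr [Term [Factor [Prim b]] <> [Term [Factor [Prim b] % [Factor [Prim b]]] <> [Term [Factor [Prim b]]]]]]

b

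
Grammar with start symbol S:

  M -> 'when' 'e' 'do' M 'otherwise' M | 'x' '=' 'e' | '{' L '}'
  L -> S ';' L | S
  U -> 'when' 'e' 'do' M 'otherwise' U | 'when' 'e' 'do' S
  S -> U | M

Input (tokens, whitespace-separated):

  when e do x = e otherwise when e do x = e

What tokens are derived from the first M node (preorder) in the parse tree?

x = e

[S [U when e do [M x = e] otherwise [U when e do [S [M x = e]]]]]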